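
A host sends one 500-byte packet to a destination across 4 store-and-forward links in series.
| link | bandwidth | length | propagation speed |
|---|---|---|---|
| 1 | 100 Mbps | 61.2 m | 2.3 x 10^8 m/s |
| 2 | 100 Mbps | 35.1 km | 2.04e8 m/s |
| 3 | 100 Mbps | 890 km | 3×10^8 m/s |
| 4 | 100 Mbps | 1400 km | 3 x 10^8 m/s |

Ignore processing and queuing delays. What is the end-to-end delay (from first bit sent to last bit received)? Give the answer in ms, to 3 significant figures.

L = 500 × 8 = 4000 bits.
Transmission delay per hop = L/R = 4000/100000000 = 0.04 ms; 4 hops → 0.16 ms.
Propagation delays (d/s per hop): 0.000266087, 0.172059, 2.96667, 4.66667 ms; sum = 7.80566 ms.
End-to-end = 7.97 ms.

7.97 ms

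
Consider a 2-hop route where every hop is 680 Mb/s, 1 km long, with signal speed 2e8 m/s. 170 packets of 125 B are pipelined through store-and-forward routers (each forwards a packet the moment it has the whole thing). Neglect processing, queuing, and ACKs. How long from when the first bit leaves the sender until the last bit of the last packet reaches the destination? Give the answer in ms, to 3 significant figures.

Per-hop transmission t_tx = L/R = 1000/680000000 = 0.00147059 ms.
Per-hop propagation t_prop = 1000/200000000 = 0.005 ms.
Pipeline fill: first packet needs 2·t_tx to clear all hops; remaining 169 packets each add one t_tx.
Total = (2+170-1)·t_tx + 2·t_prop = 171·0.00147059 + 2·0.005 = 0.261 ms.

0.261 ms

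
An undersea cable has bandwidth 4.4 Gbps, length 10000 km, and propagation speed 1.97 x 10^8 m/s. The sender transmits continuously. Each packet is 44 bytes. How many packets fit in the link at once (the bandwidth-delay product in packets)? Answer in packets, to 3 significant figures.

635000 packets

Propagation delay = 10000000 / 197000000 = 0.0507614 s.
BDP = R × t_prop = 4400000000 × 0.0507614 = 223350000 bits.
In packets of 352 bits: 635000 packets.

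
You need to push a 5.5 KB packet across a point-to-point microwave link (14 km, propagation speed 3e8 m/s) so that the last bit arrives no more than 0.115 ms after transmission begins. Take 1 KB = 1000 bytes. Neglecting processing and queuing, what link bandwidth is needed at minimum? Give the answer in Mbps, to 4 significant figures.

L = 44000 bits.
Propagation delay = 14000 / 300000000 = 0.0466667 ms.
Transmission budget = 0.115 − 0.0466667 = 0.0683333 ms.
R ≥ L / t_tx = 44000 bits / 6.83333e-05 s = 643.9 Mbps.

643.9 Mbps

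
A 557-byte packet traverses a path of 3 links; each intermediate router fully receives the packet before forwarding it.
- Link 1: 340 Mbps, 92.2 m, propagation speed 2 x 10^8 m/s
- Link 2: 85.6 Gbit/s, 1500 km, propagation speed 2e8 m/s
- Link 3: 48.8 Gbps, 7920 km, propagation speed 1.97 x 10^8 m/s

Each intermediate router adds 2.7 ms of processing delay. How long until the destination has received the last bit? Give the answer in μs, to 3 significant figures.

L = 557 × 8 = 4456 bits.
Transmission delays (L/R per hop): 13.1059, 0.0520561, 0.0913115 μs; sum = 13.2492 μs.
Propagation delays (d/s per hop): 0.461, 7500, 40203 μs; sum = 47703.5 μs.
Processing at 2 router(s): 2 × 2.7 ms = 5400 μs.
End-to-end = 53100 μs.

53100 μs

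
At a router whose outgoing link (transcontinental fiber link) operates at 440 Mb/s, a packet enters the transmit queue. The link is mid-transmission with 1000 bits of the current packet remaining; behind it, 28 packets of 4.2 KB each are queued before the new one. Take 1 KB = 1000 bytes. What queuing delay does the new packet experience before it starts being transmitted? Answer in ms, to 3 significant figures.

2.14 ms

Each queued packet: L/R = 33600/440000000 = 0.0763636 ms.
28 queued → 2.13818 ms.
Plus remaining 1000 bits of current packet: 0.00227273 ms.
Queuing delay = 2.14 ms.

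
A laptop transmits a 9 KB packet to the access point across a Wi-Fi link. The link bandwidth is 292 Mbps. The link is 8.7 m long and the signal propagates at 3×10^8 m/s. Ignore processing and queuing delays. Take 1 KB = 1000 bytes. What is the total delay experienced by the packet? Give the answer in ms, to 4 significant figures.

L = 72000 bits.
Transmission delay = L/R = 72000 / 292000000 = 0.246575 ms.
Propagation delay = d/s = 8.7 m / 300000000 m/s = 2.9e-05 ms.
Total = 0.2466 ms.

0.2466 ms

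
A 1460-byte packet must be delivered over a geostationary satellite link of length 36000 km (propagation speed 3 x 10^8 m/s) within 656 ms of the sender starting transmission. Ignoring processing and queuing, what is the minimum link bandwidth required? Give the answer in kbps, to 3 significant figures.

L = 11680 bits.
Propagation delay = 36000000 / 300000000 = 120 ms.
Transmission budget = 656 − 120 = 536 ms.
R ≥ L / t_tx = 11680 bits / 0.536 s = 21.8 kbps.

21.8 kbps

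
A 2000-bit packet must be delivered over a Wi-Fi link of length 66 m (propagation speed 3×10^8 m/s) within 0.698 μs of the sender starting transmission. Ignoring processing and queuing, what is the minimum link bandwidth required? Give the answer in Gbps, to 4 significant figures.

Propagation delay = 66 / 300000000 = 0.22 μs.
Transmission budget = 0.698 − 0.22 = 0.478 μs.
R ≥ L / t_tx = 2000 bits / 4.78e-07 s = 4.184 Gbps.

4.184 Gbps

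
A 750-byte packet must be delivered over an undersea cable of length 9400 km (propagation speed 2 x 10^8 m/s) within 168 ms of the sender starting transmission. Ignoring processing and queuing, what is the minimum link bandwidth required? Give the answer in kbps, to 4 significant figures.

49.59 kbps

L = 6000 bits.
Propagation delay = 9400000 / 200000000 = 47 ms.
Transmission budget = 168 − 47 = 121 ms.
R ≥ L / t_tx = 6000 bits / 0.121 s = 49.59 kbps.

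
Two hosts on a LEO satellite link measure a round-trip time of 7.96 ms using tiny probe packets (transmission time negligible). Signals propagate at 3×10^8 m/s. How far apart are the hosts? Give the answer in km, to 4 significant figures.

1194 km

One-way propagation = RTT/2 = 3.98 ms.
d = s × t = 300000000 × 0.00398 = 1194 km.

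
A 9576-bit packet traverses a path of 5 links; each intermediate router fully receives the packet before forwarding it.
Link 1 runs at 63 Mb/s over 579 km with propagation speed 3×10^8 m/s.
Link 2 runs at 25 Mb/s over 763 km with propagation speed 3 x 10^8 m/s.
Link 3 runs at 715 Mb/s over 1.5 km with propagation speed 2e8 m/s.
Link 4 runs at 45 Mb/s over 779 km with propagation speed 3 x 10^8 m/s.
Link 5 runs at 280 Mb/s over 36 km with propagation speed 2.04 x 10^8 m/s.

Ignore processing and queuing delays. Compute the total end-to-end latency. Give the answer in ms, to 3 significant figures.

8.05 ms

Transmission delays (L/R per hop): 0.152, 0.38304, 0.013393, 0.2128, 0.0342 ms; sum = 0.795433 ms.
Propagation delays (d/s per hop): 1.93, 2.54333, 0.0075, 2.59667, 0.176471 ms; sum = 7.25397 ms.
End-to-end = 8.05 ms.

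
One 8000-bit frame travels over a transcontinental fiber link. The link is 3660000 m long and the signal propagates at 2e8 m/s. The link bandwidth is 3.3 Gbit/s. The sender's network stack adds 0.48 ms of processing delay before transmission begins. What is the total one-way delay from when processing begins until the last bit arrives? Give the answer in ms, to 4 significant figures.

18.78 ms

Transmission delay = L/R = 8000 / 3300000000 = 0.00242424 ms.
Propagation delay = d/s = 3660000 m / 200000000 m/s = 18.3 ms.
Plus processing delay 0.48 ms = 0.48 ms.
Total = 18.78 ms.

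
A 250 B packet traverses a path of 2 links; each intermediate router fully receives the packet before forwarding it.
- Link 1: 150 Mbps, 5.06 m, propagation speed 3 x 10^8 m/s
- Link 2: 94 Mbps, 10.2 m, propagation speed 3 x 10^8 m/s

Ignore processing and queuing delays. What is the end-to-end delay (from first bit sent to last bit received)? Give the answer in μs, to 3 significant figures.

34.7 μs

L = 250 × 8 = 2000 bits.
Transmission delays (L/R per hop): 13.3333, 21.2766 μs; sum = 34.6099 μs.
Propagation delays (d/s per hop): 0.0168667, 0.034 μs; sum = 0.0508667 μs.
End-to-end = 34.7 μs.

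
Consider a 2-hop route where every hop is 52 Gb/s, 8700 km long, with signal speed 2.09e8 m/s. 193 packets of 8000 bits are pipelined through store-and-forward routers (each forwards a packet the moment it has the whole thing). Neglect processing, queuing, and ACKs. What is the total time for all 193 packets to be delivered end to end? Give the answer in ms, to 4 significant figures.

Per-hop transmission t_tx = L/R = 8000/52000000000 = 0.000153846 ms.
Per-hop propagation t_prop = 8700000/209000000 = 41.6268 ms.
Pipeline fill: first packet needs 2·t_tx to clear all hops; remaining 192 packets each add one t_tx.
Total = (2+193-1)·t_tx + 2·t_prop = 194·0.000153846 + 2·41.6268 = 83.28 ms.

83.28 ms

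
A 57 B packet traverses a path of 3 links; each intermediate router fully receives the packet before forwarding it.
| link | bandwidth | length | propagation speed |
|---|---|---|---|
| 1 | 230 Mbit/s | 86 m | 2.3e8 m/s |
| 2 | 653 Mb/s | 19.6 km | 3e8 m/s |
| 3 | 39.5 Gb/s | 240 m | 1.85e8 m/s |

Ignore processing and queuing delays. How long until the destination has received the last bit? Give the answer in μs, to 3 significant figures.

69.7 μs

L = 57 × 8 = 456 bits.
Transmission delays (L/R per hop): 1.98261, 0.698315, 0.0115443 μs; sum = 2.69247 μs.
Propagation delays (d/s per hop): 0.373913, 65.3333, 1.2973 μs; sum = 67.0045 μs.
End-to-end = 69.7 μs.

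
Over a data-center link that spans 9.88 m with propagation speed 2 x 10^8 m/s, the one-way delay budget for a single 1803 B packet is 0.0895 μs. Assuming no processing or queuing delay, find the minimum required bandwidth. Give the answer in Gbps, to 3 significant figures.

360 Gbps

L = 14424 bits.
Propagation delay = 9.88 / 200000000 = 0.0494 μs.
Transmission budget = 0.0895 − 0.0494 = 0.0401 μs.
R ≥ L / t_tx = 14424 bits / 4.01e-08 s = 360 Gbps.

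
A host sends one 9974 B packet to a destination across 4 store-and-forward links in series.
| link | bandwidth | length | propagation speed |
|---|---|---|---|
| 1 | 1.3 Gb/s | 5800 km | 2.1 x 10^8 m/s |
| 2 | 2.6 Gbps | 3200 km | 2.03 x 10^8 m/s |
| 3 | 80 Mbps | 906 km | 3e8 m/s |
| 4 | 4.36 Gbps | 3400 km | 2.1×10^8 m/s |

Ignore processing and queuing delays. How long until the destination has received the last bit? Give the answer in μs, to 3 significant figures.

L = 9974 × 8 = 79792 bits.
Transmission delays (L/R per hop): 61.3785, 30.6892, 997.4, 18.3009 μs; sum = 1107.77 μs.
Propagation delays (d/s per hop): 27619, 15763.5, 3020, 16190.5 μs; sum = 62593.1 μs.
End-to-end = 63700 μs.

63700 μs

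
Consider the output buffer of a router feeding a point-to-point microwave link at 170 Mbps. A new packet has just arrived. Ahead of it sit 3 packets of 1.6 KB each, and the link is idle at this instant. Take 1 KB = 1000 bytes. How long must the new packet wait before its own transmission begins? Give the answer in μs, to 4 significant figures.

Each queued packet: L/R = 12800/170000000 = 75.2941 μs.
3 queued → 225.882 μs.
Queuing delay = 225.9 μs.

225.9 μs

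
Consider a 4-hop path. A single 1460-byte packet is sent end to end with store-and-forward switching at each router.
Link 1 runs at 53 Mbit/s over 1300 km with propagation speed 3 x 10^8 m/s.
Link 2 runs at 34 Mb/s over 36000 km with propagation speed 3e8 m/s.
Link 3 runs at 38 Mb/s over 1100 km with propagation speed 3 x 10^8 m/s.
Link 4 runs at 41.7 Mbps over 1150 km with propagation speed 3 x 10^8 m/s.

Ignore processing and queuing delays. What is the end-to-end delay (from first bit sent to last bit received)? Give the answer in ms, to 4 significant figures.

133.0 ms

L = 1460 × 8 = 11680 bits.
Transmission delays (L/R per hop): 0.220377, 0.343529, 0.307368, 0.280096 ms; sum = 1.15137 ms.
Propagation delays (d/s per hop): 4.33333, 120, 3.66667, 3.83333 ms; sum = 131.833 ms.
End-to-end = 133.0 ms.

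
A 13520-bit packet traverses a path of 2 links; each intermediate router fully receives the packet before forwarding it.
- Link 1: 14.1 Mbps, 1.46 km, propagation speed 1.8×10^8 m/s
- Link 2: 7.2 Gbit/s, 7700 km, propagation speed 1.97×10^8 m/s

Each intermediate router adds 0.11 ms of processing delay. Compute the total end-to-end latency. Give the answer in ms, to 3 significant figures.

40.2 ms

Transmission delays (L/R per hop): 0.958865, 0.00187778 ms; sum = 0.960743 ms.
Propagation delays (d/s per hop): 0.00811111, 39.0863 ms; sum = 39.0944 ms.
Processing at 1 router(s): 1 × 0.11 ms = 0.11 ms.
End-to-end = 40.2 ms.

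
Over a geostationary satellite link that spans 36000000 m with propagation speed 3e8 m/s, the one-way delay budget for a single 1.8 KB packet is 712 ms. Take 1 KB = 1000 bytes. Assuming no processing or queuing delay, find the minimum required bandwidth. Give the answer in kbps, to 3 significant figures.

24.3 kbps

L = 14400 bits.
Propagation delay = 36000000 / 300000000 = 120 ms.
Transmission budget = 712 − 120 = 592 ms.
R ≥ L / t_tx = 14400 bits / 0.592 s = 24.3 kbps.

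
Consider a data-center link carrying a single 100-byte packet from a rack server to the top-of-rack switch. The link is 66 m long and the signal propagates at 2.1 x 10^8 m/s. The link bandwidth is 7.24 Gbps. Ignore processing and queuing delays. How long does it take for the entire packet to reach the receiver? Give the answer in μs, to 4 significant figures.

0.4248 μs

L = 100 × 8 = 800 bits.
Transmission delay = L/R = 800 / 7240000000 = 0.110497 μs.
Propagation delay = d/s = 66 m / 210000000 m/s = 0.314286 μs.
Total = 0.4248 μs.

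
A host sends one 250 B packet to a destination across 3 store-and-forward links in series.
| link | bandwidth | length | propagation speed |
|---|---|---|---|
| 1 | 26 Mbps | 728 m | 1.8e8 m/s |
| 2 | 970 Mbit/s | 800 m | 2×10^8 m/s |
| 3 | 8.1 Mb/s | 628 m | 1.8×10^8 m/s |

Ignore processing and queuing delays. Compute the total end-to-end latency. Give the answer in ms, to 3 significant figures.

0.337 ms

L = 250 × 8 = 2000 bits.
Transmission delays (L/R per hop): 0.0769231, 0.00206186, 0.246914 ms; sum = 0.325899 ms.
Propagation delays (d/s per hop): 0.00404444, 0.004, 0.00348889 ms; sum = 0.0115333 ms.
End-to-end = 0.337 ms.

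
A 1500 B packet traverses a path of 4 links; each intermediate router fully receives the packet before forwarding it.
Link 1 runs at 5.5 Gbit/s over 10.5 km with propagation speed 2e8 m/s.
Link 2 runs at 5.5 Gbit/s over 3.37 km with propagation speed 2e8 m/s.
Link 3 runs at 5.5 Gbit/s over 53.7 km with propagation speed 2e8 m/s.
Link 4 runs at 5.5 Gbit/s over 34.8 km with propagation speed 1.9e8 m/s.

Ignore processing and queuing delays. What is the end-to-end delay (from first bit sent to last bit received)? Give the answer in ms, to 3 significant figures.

0.530 ms

L = 1500 × 8 = 12000 bits.
Transmission delay per hop = L/R = 12000/5500000000 = 0.00218182 ms; 4 hops → 0.00872727 ms.
Propagation delays (d/s per hop): 0.0525, 0.01685, 0.2685, 0.183158 ms; sum = 0.521008 ms.
End-to-end = 0.530 ms.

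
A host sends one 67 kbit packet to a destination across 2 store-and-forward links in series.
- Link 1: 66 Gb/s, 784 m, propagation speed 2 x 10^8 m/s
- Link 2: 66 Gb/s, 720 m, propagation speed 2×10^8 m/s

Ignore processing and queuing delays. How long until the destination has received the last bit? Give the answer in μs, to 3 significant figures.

9.55 μs

L = 67000 bits.
Transmission delay per hop = L/R = 67000/66000000000 = 1.01515 μs; 2 hops → 2.0303 μs.
Propagation delays (d/s per hop): 3.92, 3.6 μs; sum = 7.52 μs.
End-to-end = 9.55 μs.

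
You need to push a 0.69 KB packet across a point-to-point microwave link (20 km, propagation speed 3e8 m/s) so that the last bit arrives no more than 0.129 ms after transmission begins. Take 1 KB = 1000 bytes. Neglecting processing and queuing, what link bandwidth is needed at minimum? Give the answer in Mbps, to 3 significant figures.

L = 5520 bits.
Propagation delay = 20000 / 300000000 = 0.0666667 ms.
Transmission budget = 0.129 − 0.0666667 = 0.0623333 ms.
R ≥ L / t_tx = 5520 bits / 6.23333e-05 s = 88.6 Mbps.

88.6 Mbps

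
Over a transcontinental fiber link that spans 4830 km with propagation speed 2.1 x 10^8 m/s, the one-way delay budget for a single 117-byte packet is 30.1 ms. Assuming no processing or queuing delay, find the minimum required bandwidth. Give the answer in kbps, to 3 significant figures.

132 kbps

L = 936 bits.
Propagation delay = 4830000 / 210000000 = 23 ms.
Transmission budget = 30.1 − 23 = 7.1 ms.
R ≥ L / t_tx = 936 bits / 0.0071 s = 132 kbps.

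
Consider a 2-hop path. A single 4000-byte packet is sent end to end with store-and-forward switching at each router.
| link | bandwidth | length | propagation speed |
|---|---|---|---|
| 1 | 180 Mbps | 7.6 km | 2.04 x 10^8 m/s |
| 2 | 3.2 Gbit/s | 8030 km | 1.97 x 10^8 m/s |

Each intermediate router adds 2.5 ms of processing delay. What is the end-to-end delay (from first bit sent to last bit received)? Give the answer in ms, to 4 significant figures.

43.49 ms

L = 4000 × 8 = 32000 bits.
Transmission delays (L/R per hop): 0.177778, 0.01 ms; sum = 0.187778 ms.
Propagation delays (d/s per hop): 0.0372549, 40.7614 ms; sum = 40.7987 ms.
Processing at 1 router(s): 1 × 2.5 ms = 2.5 ms.
End-to-end = 43.49 ms.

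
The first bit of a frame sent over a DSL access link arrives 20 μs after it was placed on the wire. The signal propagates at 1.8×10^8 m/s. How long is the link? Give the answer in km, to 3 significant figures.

3.60 km

d = s × t_prop = 180000000 × 2e-05 = 3.60 km.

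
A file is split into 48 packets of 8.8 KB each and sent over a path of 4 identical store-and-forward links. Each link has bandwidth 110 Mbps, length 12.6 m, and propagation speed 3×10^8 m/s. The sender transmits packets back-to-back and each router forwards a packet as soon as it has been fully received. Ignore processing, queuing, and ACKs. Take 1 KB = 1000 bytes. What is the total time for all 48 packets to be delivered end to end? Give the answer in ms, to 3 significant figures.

32.6 ms

Per-hop transmission t_tx = L/R = 70400/110000000 = 0.64 ms.
Per-hop propagation t_prop = 12.6/300000000 = 4.2e-05 ms.
Pipeline fill: first packet needs 4·t_tx to clear all hops; remaining 47 packets each add one t_tx.
Total = (4+48-1)·t_tx + 4·t_prop = 51·0.64 + 4·4.2e-05 = 32.6 ms.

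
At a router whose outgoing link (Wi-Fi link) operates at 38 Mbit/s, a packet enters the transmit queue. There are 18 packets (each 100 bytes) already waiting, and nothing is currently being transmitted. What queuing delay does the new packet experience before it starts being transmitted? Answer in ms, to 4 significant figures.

Each queued packet: L/R = 800/38000000 = 0.0210526 ms.
18 queued → 0.378947 ms.
Queuing delay = 0.3789 ms.

0.3789 ms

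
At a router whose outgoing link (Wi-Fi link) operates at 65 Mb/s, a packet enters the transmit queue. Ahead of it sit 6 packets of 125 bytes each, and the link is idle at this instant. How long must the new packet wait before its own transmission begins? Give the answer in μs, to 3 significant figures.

Each queued packet: L/R = 1000/65000000 = 15.3846 μs.
6 queued → 92.3077 μs.
Queuing delay = 92.3 μs.

92.3 μs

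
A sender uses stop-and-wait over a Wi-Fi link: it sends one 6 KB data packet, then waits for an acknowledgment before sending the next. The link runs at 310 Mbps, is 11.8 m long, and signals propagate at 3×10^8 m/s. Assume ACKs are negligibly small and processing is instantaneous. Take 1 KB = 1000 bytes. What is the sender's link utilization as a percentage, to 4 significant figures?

t_tx = L/R = 48000/310000000 = 0.000154839 s.
t_prop = 11.8/300000000 = 3.93333e-08 s; RTT = 7.86667e-08 s.
Cycle = t_tx + RTT = 0.000154917 s.
Utilization = t_tx / cycle = 0.000154839/0.000154917 = 99.95 %.

99.95 %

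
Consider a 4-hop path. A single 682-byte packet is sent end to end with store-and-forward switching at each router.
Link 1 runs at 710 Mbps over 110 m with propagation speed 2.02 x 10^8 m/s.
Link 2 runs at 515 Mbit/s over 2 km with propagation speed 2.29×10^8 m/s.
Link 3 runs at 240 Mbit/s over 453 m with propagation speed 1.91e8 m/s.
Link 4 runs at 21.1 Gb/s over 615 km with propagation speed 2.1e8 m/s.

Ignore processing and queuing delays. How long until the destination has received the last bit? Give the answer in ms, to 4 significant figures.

2.981 ms

L = 682 × 8 = 5456 bits.
Transmission delays (L/R per hop): 0.00768451, 0.0105942, 0.0227333, 0.000258578 ms; sum = 0.0412706 ms.
Propagation delays (d/s per hop): 0.000544554, 0.00873362, 0.00237173, 2.92857 ms; sum = 2.94022 ms.
End-to-end = 2.981 ms.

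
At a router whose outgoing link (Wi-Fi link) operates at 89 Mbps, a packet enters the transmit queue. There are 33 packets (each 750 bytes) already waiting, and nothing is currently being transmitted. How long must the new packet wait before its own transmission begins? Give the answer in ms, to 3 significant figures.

2.22 ms

Each queued packet: L/R = 6000/89000000 = 0.0674157 ms.
33 queued → 2.22472 ms.
Queuing delay = 2.22 ms.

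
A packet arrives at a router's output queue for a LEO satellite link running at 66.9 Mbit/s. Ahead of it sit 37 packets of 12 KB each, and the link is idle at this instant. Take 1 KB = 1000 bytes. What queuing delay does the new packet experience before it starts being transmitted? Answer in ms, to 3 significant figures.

Each queued packet: L/R = 96000/6.69e+07 = 1.43498 ms.
37 queued → 53.0942 ms.
Queuing delay = 53.1 ms.

53.1 ms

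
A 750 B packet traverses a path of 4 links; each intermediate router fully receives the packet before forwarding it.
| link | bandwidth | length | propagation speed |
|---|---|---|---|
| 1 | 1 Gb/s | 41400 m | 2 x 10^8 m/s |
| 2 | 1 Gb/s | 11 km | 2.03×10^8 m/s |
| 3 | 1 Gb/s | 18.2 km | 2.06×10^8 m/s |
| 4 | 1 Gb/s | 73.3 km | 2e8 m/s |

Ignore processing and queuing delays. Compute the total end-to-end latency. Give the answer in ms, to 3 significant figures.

L = 750 × 8 = 6000 bits.
Transmission delay per hop = L/R = 6000/1000000000 = 0.006 ms; 4 hops → 0.024 ms.
Propagation delays (d/s per hop): 0.207, 0.0541872, 0.0883495, 0.3665 ms; sum = 0.716037 ms.
End-to-end = 0.740 ms.

0.740 ms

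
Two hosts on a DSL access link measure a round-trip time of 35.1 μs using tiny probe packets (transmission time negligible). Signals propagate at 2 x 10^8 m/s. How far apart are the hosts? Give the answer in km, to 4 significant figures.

3.510 km

One-way propagation = RTT/2 = 17.55 μs.
d = s × t = 200000000 × 1.755e-05 = 3.510 km.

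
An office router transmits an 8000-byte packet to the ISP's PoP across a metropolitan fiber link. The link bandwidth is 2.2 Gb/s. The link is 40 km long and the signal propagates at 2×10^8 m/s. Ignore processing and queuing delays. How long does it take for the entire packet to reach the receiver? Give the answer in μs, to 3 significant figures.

L = 8000 × 8 = 64000 bits.
Transmission delay = L/R = 64000 / 2200000000 = 29.0909 μs.
Propagation delay = d/s = 40000 m / 200000000 m/s = 200 μs.
Total = 229 μs.

229 μs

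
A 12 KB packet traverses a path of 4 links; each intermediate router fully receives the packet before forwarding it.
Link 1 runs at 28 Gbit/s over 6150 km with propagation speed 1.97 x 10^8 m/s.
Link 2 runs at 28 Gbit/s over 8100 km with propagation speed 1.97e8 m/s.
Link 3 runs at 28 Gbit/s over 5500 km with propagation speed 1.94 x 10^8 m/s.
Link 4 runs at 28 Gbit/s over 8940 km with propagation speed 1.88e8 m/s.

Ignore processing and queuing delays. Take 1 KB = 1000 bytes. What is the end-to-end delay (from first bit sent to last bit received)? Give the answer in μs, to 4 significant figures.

148300 μs

L = 96000 bits.
Transmission delay per hop = L/R = 96000/28000000000 = 3.42857 μs; 4 hops → 13.7143 μs.
Propagation delays (d/s per hop): 31218.3, 41116.8, 28350.5, 47553.2 μs; sum = 148239 μs.
End-to-end = 148300 μs.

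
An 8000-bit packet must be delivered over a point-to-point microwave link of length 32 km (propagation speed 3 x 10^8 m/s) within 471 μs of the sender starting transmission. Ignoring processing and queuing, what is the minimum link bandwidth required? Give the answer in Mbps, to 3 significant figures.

Propagation delay = 32000 / 300000000 = 106.667 μs.
Transmission budget = 471 − 106.667 = 364.333 μs.
R ≥ L / t_tx = 8000 bits / 0.000364333 s = 22.0 Mbps.

22.0 Mbps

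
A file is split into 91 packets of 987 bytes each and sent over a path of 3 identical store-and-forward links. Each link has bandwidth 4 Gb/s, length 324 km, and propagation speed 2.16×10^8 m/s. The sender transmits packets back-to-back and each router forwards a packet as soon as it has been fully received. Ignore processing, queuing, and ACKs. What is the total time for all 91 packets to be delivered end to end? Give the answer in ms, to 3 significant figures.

4.68 ms

Per-hop transmission t_tx = L/R = 7896/4000000000 = 0.001974 ms.
Per-hop propagation t_prop = 324000/216000000 = 1.5 ms.
Pipeline fill: first packet needs 3·t_tx to clear all hops; remaining 90 packets each add one t_tx.
Total = (3+91-1)·t_tx + 3·t_prop = 93·0.001974 + 3·1.5 = 4.68 ms.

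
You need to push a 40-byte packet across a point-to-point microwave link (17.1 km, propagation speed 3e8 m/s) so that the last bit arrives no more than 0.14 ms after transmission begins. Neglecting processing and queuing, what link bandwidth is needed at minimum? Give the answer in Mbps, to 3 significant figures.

3.86 Mbps

L = 320 bits.
Propagation delay = 17100 / 300000000 = 0.057 ms.
Transmission budget = 0.14 − 0.057 = 0.083 ms.
R ≥ L / t_tx = 320 bits / 8.3e-05 s = 3.86 Mbps.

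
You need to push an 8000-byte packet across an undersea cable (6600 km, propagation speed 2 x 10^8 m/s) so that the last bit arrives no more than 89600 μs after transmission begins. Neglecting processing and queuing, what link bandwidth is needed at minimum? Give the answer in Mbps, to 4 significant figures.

L = 64000 bits.
Propagation delay = 6600000 / 200000000 = 33000 μs.
Transmission budget = 89600 − 33000 = 56600 μs.
R ≥ L / t_tx = 64000 bits / 0.0566 s = 1.131 Mbps.

1.131 Mbps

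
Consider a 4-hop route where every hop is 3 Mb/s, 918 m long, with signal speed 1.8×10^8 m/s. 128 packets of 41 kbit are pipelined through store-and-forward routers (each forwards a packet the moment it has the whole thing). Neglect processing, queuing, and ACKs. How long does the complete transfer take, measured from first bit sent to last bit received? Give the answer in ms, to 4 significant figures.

1790 ms

Per-hop transmission t_tx = L/R = 41000/3000000 = 13.6667 ms.
Per-hop propagation t_prop = 918/180000000 = 0.0051 ms.
Pipeline fill: first packet needs 4·t_tx to clear all hops; remaining 127 packets each add one t_tx.
Total = (4+128-1)·t_tx + 4·t_prop = 131·13.6667 + 4·0.0051 = 1790 ms.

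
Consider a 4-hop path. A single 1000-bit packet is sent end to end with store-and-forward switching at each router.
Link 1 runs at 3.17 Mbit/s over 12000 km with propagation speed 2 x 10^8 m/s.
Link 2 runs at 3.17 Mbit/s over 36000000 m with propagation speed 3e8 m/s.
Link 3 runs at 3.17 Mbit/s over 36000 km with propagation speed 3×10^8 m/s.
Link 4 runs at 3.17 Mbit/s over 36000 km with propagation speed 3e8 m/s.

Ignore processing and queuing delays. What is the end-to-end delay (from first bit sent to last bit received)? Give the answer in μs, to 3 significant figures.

Transmission delay per hop = L/R = 1000/3170000 = 315.457 μs; 4 hops → 1261.83 μs.
Propagation delays (d/s per hop): 60000, 120000, 120000, 120000 μs; sum = 420000 μs.
End-to-end = 421000 μs.

421000 μs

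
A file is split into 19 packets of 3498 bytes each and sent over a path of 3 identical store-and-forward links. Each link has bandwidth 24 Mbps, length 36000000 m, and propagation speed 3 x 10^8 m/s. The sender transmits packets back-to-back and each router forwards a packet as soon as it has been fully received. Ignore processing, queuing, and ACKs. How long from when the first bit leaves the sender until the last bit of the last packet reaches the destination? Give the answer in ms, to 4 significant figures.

Per-hop transmission t_tx = L/R = 27984/24000000 = 1.166 ms.
Per-hop propagation t_prop = 36000000/300000000 = 120 ms.
Pipeline fill: first packet needs 3·t_tx to clear all hops; remaining 18 packets each add one t_tx.
Total = (3+19-1)·t_tx + 3·t_prop = 21·1.166 + 3·120 = 384.5 ms.

384.5 ms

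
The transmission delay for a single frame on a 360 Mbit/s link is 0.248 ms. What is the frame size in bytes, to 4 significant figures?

L = R × t_tx = 360000000 b/s × 0.000248 s = 89280 bits.
In bytes: 89280 / 8 = 11160 bytes.

11160 bytes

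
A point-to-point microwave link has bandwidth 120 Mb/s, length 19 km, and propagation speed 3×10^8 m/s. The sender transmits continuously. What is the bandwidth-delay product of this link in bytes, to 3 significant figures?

950 bytes

Propagation delay = 19000 / 300000000 = 6.33333e-05 s.
BDP = R × t_prop = 120000000 × 6.33333e-05 = 7600 bits.
In bytes: 7600/8 = 950 bytes.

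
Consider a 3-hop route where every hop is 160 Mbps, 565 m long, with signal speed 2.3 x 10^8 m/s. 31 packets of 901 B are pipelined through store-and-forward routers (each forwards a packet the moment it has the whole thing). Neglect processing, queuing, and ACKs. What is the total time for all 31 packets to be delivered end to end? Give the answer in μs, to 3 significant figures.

1490 μs

Per-hop transmission t_tx = L/R = 7208/160000000 = 45.05 μs.
Per-hop propagation t_prop = 565/2.3e+08 = 2.45652 μs.
Pipeline fill: first packet needs 3·t_tx to clear all hops; remaining 30 packets each add one t_tx.
Total = (3+31-1)·t_tx + 3·t_prop = 33·45.05 + 3·2.45652 = 1490 μs.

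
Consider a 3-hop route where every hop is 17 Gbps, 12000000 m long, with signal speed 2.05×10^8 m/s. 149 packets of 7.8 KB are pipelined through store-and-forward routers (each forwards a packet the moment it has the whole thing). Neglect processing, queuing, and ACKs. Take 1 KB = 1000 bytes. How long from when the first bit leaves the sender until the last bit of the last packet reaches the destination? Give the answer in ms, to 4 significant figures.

Per-hop transmission t_tx = L/R = 62400/17000000000 = 0.00367059 ms.
Per-hop propagation t_prop = 12000000/2.05e+08 = 58.5366 ms.
Pipeline fill: first packet needs 3·t_tx to clear all hops; remaining 148 packets each add one t_tx.
Total = (3+149-1)·t_tx + 3·t_prop = 151·0.00367059 + 3·58.5366 = 176.2 ms.

176.2 ms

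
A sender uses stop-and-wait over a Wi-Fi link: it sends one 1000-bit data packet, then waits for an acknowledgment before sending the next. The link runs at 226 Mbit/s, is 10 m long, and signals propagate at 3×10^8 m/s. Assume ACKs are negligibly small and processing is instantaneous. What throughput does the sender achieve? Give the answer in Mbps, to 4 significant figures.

t_tx = L/R = 1000/226000000 = 4.42478e-06 s.
t_prop = 10/300000000 = 3.33333e-08 s; RTT = 6.66667e-08 s.
Cycle = t_tx + RTT = 4.49145e-06 s.
Throughput = L / cycle = 1000 / 4.49145e-06 = 222.6 Mbps.

222.6 Mbps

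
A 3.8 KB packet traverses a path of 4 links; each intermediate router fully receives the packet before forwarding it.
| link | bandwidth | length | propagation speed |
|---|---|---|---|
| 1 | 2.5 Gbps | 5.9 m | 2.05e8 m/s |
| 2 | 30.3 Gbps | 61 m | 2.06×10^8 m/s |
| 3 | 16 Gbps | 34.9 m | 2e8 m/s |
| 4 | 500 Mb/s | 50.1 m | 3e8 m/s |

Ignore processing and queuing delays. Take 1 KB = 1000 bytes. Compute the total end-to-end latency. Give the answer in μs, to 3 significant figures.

L = 30400 bits.
Transmission delays (L/R per hop): 12.16, 1.0033, 1.9, 60.8 μs; sum = 75.8633 μs.
Propagation delays (d/s per hop): 0.0287805, 0.296117, 0.1745, 0.167 μs; sum = 0.666397 μs.
End-to-end = 76.5 μs.

76.5 μs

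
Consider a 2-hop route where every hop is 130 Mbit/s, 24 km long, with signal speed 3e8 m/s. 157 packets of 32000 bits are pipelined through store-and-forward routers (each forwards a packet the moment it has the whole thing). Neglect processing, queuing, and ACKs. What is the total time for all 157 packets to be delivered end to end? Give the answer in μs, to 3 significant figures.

Per-hop transmission t_tx = L/R = 32000/130000000 = 246.154 μs.
Per-hop propagation t_prop = 24000/300000000 = 80 μs.
Pipeline fill: first packet needs 2·t_tx to clear all hops; remaining 156 packets each add one t_tx.
Total = (2+157-1)·t_tx + 2·t_prop = 158·246.154 + 2·80 = 39100 μs.

39100 μs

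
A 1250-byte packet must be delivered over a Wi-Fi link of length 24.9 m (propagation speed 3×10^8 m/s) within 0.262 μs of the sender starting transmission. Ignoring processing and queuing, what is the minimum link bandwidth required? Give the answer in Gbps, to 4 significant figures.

L = 10000 bits.
Propagation delay = 24.9 / 300000000 = 0.083 μs.
Transmission budget = 0.262 − 0.083 = 0.179 μs.
R ≥ L / t_tx = 10000 bits / 1.79e-07 s = 55.87 Gbps.

55.87 Gbps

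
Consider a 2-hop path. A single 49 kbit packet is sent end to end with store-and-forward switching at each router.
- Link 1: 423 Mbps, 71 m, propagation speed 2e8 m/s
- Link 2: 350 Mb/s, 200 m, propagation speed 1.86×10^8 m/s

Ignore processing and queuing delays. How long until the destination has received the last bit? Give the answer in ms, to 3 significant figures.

L = 49000 bits.
Transmission delays (L/R per hop): 0.115839, 0.14 ms; sum = 0.255839 ms.
Propagation delays (d/s per hop): 0.000355, 0.00107527 ms; sum = 0.00143027 ms.
End-to-end = 0.257 ms.

0.257 ms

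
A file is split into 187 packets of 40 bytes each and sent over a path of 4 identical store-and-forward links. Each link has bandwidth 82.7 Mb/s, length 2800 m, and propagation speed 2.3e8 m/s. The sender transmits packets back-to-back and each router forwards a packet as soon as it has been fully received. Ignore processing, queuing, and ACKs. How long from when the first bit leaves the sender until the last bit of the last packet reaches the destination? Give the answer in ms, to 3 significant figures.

Per-hop transmission t_tx = L/R = 320/82700000 = 0.00386941 ms.
Per-hop propagation t_prop = 2800/2.3e+08 = 0.0121739 ms.
Pipeline fill: first packet needs 4·t_tx to clear all hops; remaining 186 packets each add one t_tx.
Total = (4+187-1)·t_tx + 4·t_prop = 190·0.00386941 + 4·0.0121739 = 0.784 ms.

0.784 ms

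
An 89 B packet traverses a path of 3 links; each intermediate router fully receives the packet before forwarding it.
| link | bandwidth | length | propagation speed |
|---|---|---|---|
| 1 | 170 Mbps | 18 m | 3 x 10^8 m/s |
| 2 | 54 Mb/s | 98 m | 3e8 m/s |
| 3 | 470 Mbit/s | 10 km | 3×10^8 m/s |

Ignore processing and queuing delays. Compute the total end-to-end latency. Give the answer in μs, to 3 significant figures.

52.6 μs

L = 89 × 8 = 712 bits.
Transmission delays (L/R per hop): 4.18824, 13.1852, 1.51489 μs; sum = 18.8883 μs.
Propagation delays (d/s per hop): 0.06, 0.326667, 33.3333 μs; sum = 33.72 μs.
End-to-end = 52.6 μs.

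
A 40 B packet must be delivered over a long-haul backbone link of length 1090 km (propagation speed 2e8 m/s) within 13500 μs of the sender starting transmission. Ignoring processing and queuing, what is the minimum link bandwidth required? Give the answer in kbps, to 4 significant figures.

39.75 kbps

L = 320 bits.
Propagation delay = 1090000 / 200000000 = 5450 μs.
Transmission budget = 13500 − 5450 = 8050 μs.
R ≥ L / t_tx = 320 bits / 0.00805 s = 39.75 kbps.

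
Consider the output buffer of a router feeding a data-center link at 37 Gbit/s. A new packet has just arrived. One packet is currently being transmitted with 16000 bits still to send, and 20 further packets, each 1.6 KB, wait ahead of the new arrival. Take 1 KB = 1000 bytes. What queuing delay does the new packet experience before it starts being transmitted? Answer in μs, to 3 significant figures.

7.35 μs

Each queued packet: L/R = 12800/37000000000 = 0.345946 μs.
20 queued → 6.91892 μs.
Plus remaining 16000 bits of current packet: 0.432432 μs.
Queuing delay = 7.35 μs.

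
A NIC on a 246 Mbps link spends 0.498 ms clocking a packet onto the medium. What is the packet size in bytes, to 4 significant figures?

15310 bytes

L = R × t_tx = 246000000 b/s × 0.000498 s = 122508 bits.
In bytes: 122508 / 8 = 15310 bytes.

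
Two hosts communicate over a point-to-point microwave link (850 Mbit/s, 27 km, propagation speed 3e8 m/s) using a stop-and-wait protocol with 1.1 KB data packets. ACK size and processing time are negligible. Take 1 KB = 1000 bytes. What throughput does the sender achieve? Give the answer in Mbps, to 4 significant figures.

t_tx = L/R = 8800/850000000 = 1.03529e-05 s.
t_prop = 27000/300000000 = 9e-05 s; RTT = 0.00018 s.
Cycle = t_tx + RTT = 0.000190353 s.
Throughput = L / cycle = 8800 / 0.000190353 = 46.23 Mbps.

46.23 Mbps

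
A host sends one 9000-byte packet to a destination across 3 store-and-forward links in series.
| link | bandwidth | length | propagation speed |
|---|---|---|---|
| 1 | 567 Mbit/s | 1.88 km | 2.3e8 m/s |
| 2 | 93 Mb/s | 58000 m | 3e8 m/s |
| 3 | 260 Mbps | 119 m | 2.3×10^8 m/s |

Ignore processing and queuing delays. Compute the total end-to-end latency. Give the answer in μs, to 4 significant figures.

L = 9000 × 8 = 72000 bits.
Transmission delays (L/R per hop): 126.984, 774.194, 276.923 μs; sum = 1178.1 μs.
Propagation delays (d/s per hop): 8.17391, 193.333, 0.517391 μs; sum = 202.025 μs.
End-to-end = 1380 μs.

1380 μs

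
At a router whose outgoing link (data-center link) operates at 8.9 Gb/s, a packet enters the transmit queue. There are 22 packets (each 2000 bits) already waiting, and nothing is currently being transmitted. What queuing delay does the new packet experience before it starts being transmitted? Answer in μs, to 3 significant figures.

Each queued packet: L/R = 2000/8900000000 = 0.224719 μs.
22 queued → 4.94382 μs.
Queuing delay = 4.94 μs.

4.94 μs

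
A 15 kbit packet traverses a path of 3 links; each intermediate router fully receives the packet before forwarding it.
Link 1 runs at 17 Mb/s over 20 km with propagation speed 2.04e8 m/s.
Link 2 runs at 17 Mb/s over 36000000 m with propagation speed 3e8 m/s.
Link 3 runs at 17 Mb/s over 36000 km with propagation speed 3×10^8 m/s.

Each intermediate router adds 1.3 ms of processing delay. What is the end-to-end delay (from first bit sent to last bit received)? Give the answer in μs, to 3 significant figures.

L = 15000 bits.
Transmission delay per hop = L/R = 15000/17000000 = 882.353 μs; 3 hops → 2647.06 μs.
Propagation delays (d/s per hop): 98.0392, 120000, 120000 μs; sum = 240098 μs.
Processing at 2 router(s): 2 × 1.3 ms = 2600 μs.
End-to-end = 245000 μs.

245000 μs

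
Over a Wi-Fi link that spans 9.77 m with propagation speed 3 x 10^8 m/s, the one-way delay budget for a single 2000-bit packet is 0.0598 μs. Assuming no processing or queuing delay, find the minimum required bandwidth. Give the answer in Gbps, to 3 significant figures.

73.4 Gbps

Propagation delay = 9.77 / 300000000 = 0.0325667 μs.
Transmission budget = 0.0598 − 0.0325667 = 0.0272333 μs.
R ≥ L / t_tx = 2000 bits / 2.72333e-08 s = 73.4 Gbps.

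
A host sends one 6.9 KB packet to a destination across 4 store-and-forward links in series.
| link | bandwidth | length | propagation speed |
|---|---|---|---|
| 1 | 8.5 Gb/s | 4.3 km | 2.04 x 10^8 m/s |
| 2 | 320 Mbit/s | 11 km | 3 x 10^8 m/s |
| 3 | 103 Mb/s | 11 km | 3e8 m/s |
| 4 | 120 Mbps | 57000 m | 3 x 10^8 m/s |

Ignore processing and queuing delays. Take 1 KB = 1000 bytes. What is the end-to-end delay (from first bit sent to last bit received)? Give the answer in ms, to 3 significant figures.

L = 55200 bits.
Transmission delays (L/R per hop): 0.00649412, 0.1725, 0.535922, 0.46 ms; sum = 1.17492 ms.
Propagation delays (d/s per hop): 0.0210784, 0.0366667, 0.0366667, 0.19 ms; sum = 0.284412 ms.
End-to-end = 1.46 ms.

1.46 ms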